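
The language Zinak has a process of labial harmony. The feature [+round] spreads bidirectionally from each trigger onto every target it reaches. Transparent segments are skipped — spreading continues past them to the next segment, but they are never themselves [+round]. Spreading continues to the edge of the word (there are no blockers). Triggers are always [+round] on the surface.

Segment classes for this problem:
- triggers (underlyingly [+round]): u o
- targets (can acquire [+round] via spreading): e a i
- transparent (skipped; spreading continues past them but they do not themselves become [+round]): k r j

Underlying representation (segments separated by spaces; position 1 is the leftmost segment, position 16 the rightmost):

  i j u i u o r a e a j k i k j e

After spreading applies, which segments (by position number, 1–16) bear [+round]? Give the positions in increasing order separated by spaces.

From /u/ at 3 rightward: 4 /i/ → [+round]; 5 /u/ is itself a trigger — this domain ends here.
From /u/ at 3 leftward: 2 /j/ transparent; 1 /i/ → [+round]; word edge.
From /u/ at 5 rightward: 6 /o/ is itself a trigger — this domain ends here.
From /u/ at 5 leftward: 4 /i/ → [+round]; 3 /u/ is itself a trigger — this domain ends here.
From /o/ at 6 rightward: 7 /r/ transparent; 8 /a/ → [+round]; 9 /e/ → [+round]; 10 /a/ → [+round]; 11 /j/ transparent; 12 /k/ transparent; 13 /i/ → [+round]; 14 /k/ transparent; 15 /j/ transparent; 16 /e/ → [+round]; word edge.
From /o/ at 6 leftward: 5 /u/ is itself a trigger — this domain ends here.

1 3 4 5 6 8 9 10 13 16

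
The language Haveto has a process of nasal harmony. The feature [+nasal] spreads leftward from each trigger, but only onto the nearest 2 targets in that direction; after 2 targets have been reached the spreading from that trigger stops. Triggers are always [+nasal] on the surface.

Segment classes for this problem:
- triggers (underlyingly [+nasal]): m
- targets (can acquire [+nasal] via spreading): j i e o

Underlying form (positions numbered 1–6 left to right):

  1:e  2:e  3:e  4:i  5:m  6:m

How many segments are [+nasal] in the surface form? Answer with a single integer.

From /m/ at 5 leftward: 4 /i/ → [+nasal]; 3 /e/ → [+nasal]; bound reached.
From /m/ at 6 leftward: 5 /m/ is itself a trigger — this domain ends here.
Targets with no active source: positions 1 2 stay [-nasal].
[+nasal] positions on the surface: 3 4 5 6.

4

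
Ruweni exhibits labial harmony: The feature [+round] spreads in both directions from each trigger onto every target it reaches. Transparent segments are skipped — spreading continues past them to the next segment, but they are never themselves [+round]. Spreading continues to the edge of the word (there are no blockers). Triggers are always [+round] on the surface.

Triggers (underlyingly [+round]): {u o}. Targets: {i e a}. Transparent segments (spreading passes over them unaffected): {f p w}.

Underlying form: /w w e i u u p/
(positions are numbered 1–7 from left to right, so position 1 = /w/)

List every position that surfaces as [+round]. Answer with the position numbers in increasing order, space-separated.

3 4 5 6

From /u/ at 5 rightward: 6 /u/ is itself a trigger — this domain ends here.
From /u/ at 5 leftward: 4 /i/ → [+round]; 3 /e/ → [+round]; 2 /w/ transparent; 1 /w/ transparent; word edge.
From /u/ at 6 rightward: 7 /p/ transparent; word edge.
From /u/ at 6 leftward: 5 /u/ is itself a trigger — this domain ends here.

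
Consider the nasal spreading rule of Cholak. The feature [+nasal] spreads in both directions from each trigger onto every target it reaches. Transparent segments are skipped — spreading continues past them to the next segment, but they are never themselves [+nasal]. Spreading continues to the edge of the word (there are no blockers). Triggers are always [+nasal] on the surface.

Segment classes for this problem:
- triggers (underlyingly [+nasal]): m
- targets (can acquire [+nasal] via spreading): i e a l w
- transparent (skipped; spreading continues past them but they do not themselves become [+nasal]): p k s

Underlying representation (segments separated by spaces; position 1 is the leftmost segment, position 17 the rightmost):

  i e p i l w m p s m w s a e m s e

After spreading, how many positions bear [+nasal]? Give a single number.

12

From /m/ at 7 rightward: 8 /p/ transparent; 9 /s/ transparent; 10 /m/ is itself a trigger — this domain ends here.
From /m/ at 7 leftward: 6 /w/ → [+nasal]; 5 /l/ → [+nasal]; 4 /i/ → [+nasal]; 3 /p/ transparent; 2 /e/ → [+nasal]; 1 /i/ → [+nasal]; word edge.
From /m/ at 10 rightward: 11 /w/ → [+nasal]; 12 /s/ transparent; 13 /a/ → [+nasal]; 14 /e/ → [+nasal]; 15 /m/ is itself a trigger — this domain ends here.
From /m/ at 10 leftward: 9 /s/ transparent; 8 /p/ transparent; 7 /m/ is itself a trigger — this domain ends here.
From /m/ at 15 rightward: 16 /s/ transparent; 17 /e/ → [+nasal]; word edge.
From /m/ at 15 leftward: 14 /e/ → [+nasal]; 13 /a/ → [+nasal]; 12 /s/ transparent; 11 /w/ → [+nasal]; 10 /m/ is itself a trigger — this domain ends here.
[+nasal] positions on the surface: 1 2 4 5 6 7 10 11 13 14 15 17.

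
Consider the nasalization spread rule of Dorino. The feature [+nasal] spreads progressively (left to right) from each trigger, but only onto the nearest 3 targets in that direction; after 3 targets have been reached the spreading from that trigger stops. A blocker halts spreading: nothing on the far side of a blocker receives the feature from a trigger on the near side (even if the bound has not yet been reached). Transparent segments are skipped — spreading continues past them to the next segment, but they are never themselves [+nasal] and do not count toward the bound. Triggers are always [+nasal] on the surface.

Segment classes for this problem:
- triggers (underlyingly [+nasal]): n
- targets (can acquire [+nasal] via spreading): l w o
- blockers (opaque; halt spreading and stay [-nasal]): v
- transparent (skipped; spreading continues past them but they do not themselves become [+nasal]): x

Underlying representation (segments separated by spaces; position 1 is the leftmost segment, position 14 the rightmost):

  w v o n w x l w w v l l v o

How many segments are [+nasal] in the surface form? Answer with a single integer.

4

From /n/ at 4 rightward: 5 /w/ → [+nasal]; 6 /x/ transparent; 7 /l/ → [+nasal]; 8 /w/ → [+nasal]; bound reached.
Targets with no active source: positions 1 3 9 11 12 14 stay [-nasal].
[+nasal] positions on the surface: 4 5 7 8.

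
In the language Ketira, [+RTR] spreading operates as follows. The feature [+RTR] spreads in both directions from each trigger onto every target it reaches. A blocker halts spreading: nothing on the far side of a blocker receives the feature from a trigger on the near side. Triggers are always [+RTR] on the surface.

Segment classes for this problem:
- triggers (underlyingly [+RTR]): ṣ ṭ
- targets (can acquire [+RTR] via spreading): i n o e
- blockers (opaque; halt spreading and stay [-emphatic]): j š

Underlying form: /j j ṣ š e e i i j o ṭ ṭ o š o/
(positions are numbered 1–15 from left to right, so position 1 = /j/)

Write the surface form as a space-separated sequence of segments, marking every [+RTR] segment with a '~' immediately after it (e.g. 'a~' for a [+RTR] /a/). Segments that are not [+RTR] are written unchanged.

From /ṣ/ at 3 rightward: 4 /š/ blocks.
From /ṣ/ at 3 leftward: 2 /j/ blocks.
From /ṭ/ at 11 rightward: 12 /ṭ/ is itself a trigger — this domain ends here.
From /ṭ/ at 11 leftward: 10 /o/ → [+RTR]; 9 /j/ blocks.
From /ṭ/ at 12 rightward: 13 /o/ → [+RTR]; 14 /š/ blocks.
From /ṭ/ at 12 leftward: 11 /ṭ/ is itself a trigger — this domain ends here.
Targets with no active source: positions 5 6 7 8 15 stay [-emphatic].
[+RTR] positions on the surface: 3 10 11 12 13.

j j ṣ~ š e e i i j o~ ṭ~ ṭ~ o~ š o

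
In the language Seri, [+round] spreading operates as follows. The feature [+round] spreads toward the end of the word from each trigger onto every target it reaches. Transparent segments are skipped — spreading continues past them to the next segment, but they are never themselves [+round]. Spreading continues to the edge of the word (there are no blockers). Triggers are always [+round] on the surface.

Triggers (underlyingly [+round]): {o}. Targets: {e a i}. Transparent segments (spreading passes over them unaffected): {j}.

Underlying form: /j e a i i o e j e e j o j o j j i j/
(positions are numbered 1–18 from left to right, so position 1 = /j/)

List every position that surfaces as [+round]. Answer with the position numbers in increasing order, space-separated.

6 7 9 10 12 14 17

From /o/ at 6 rightward: 7 /e/ → [+round]; 8 /j/ transparent; 9 /e/ → [+round]; 10 /e/ → [+round]; 11 /j/ transparent; 12 /o/ is itself a trigger — this domain ends here.
From /o/ at 12 rightward: 13 /j/ transparent; 14 /o/ is itself a trigger — this domain ends here.
From /o/ at 14 rightward: 15 /j/ transparent; 16 /j/ transparent; 17 /i/ → [+round]; 18 /j/ transparent; word edge.
Targets with no active source: positions 2 3 4 5 stay [-round].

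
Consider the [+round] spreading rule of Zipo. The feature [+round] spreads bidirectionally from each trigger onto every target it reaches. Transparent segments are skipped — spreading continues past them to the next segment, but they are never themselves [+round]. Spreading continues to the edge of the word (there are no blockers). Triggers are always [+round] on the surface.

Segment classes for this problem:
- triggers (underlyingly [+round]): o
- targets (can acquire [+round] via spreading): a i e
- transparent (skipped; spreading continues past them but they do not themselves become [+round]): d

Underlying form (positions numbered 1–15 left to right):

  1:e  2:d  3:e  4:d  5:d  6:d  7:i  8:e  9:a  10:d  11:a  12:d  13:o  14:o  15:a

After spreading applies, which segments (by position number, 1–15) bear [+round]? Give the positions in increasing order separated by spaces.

1 3 7 8 9 11 13 14 15

From /o/ at 13 rightward: 14 /o/ is itself a trigger — this domain ends here.
From /o/ at 13 leftward: 12 /d/ transparent; 11 /a/ → [+round]; 10 /d/ transparent; 9 /a/ → [+round]; 8 /e/ → [+round]; 7 /i/ → [+round]; 6 /d/ transparent; 5 /d/ transparent; 4 /d/ transparent; 3 /e/ → [+round]; 2 /d/ transparent; 1 /e/ → [+round]; word edge.
From /o/ at 14 rightward: 15 /a/ → [+round]; word edge.
From /o/ at 14 leftward: 13 /o/ is itself a trigger — this domain ends here.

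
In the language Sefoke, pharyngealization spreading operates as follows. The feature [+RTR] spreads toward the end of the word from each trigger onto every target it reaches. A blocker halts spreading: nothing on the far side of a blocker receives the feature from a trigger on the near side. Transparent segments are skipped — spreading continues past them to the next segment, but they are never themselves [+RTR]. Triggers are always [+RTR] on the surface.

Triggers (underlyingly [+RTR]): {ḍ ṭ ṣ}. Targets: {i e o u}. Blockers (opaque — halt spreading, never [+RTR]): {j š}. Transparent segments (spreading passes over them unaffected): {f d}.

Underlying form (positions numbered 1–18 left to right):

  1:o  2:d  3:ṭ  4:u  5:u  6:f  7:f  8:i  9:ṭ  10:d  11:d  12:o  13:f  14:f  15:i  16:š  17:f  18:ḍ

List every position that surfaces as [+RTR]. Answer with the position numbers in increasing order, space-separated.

From /ṭ/ at 3 rightward: 4 /u/ → [+RTR]; 5 /u/ → [+RTR]; 6 /f/ transparent; 7 /f/ transparent; 8 /i/ → [+RTR]; 9 /ṭ/ is itself a trigger — this domain ends here.
From /ṭ/ at 9 rightward: 10 /d/ transparent; 11 /d/ transparent; 12 /o/ → [+RTR]; 13 /f/ transparent; 14 /f/ transparent; 15 /i/ → [+RTR]; 16 /š/ blocks.
From /ḍ/ at 18 rightward: word edge.
Target with no active source: position 1 stays [-emphatic].

3 4 5 8 9 12 15 18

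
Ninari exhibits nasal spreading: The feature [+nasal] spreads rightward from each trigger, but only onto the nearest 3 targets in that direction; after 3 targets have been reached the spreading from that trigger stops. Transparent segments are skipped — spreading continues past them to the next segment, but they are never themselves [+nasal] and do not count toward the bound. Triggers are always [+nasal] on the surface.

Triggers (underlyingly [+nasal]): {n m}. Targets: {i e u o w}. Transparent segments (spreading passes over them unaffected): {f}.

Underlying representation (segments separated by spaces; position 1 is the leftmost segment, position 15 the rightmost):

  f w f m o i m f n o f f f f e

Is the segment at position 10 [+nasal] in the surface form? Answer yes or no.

From /m/ at 4 rightward: 5 /o/ → [+nasal]; 6 /i/ → [+nasal]; 7 /m/ is itself a trigger — this domain ends here.
From /m/ at 7 rightward: 8 /f/ transparent; 9 /n/ is itself a trigger — this domain ends here.
From /n/ at 9 rightward: 10 /o/ → [+nasal]; 11 /f/ transparent; 12 /f/ transparent; 13 /f/ transparent; 14 /f/ transparent; 15 /e/ → [+nasal]; word edge.
Target with no active source: position 2 stays [-nasal].
[+nasal] positions on the surface: 4 5 6 7 9 10 15.

yes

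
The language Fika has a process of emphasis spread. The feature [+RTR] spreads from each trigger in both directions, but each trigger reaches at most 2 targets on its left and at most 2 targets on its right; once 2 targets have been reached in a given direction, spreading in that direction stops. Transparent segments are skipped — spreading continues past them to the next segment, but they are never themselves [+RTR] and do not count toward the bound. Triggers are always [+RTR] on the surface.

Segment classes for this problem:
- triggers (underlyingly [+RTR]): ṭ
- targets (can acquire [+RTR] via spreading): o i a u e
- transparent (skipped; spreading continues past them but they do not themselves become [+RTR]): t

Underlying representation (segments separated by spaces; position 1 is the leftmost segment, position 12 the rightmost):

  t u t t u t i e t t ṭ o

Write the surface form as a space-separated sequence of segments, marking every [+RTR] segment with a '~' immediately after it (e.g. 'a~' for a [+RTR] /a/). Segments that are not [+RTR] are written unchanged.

t u t t u t i~ e~ t t ṭ~ o~

From /ṭ/ at 11 rightward: 12 /o/ → [+RTR]; word edge.
From /ṭ/ at 11 leftward: 10 /t/ transparent; 9 /t/ transparent; 8 /e/ → [+RTR]; 7 /i/ → [+RTR]; bound reached.
Targets with no active source: positions 2 5 stay [-emphatic].
[+RTR] positions on the surface: 7 8 11 12.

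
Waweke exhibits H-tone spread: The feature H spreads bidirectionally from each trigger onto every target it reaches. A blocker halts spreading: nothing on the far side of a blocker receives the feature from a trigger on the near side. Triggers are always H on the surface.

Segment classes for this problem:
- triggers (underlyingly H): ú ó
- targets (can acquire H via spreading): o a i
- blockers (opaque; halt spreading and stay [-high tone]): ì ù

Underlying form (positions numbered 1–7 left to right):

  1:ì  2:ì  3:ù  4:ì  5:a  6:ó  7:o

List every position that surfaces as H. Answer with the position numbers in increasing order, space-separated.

5 6 7

From /ó/ at 6 rightward: 7 /o/ → H; word edge.
From /ó/ at 6 leftward: 5 /a/ → H; 4 /ì/ blocks.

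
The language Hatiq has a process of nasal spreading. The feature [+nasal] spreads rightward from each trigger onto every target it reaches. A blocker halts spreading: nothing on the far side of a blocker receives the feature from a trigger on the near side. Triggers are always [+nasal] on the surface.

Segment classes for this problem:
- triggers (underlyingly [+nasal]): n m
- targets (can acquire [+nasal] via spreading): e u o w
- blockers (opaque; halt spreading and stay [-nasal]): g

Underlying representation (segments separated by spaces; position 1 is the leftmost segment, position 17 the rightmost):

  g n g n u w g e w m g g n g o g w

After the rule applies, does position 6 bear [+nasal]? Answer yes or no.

yes

From /n/ at 2 rightward: 3 /g/ blocks.
From /n/ at 4 rightward: 5 /u/ → [+nasal]; 6 /w/ → [+nasal]; 7 /g/ blocks.
From /m/ at 10 rightward: 11 /g/ blocks.
From /n/ at 13 rightward: 14 /g/ blocks.
Targets with no active source: positions 8 9 15 17 stay [-nasal].
[+nasal] positions on the surface: 2 4 5 6 10 13.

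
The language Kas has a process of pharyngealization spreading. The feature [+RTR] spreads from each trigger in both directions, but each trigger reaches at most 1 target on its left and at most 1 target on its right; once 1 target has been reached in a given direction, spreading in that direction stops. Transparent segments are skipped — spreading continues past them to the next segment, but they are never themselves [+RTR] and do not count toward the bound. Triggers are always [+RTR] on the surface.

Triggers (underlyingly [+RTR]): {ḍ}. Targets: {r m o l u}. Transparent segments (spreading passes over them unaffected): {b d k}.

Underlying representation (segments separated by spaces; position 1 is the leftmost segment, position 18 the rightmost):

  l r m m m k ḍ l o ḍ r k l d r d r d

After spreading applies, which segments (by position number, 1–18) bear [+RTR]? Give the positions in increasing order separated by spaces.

From /ḍ/ at 7 rightward: 8 /l/ → [+RTR]; bound reached.
From /ḍ/ at 7 leftward: 6 /k/ transparent; 5 /m/ → [+RTR]; bound reached.
From /ḍ/ at 10 rightward: 11 /r/ → [+RTR]; bound reached.
From /ḍ/ at 10 leftward: 9 /o/ → [+RTR]; bound reached.
Targets with no active source: positions 1 2 3 4 13 15 17 stay [-emphatic].

5 7 8 9 10 11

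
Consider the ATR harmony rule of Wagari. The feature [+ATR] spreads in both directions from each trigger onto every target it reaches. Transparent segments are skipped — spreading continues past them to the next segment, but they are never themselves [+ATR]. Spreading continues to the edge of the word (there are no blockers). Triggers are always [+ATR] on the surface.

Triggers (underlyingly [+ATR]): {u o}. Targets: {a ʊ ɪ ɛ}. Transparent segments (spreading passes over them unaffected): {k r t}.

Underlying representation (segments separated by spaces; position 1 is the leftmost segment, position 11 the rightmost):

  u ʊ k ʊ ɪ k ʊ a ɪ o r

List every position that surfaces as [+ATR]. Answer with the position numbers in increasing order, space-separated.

From /u/ at 1 rightward: 2 /ʊ/ → [+ATR]; 3 /k/ transparent; 4 /ʊ/ → [+ATR]; 5 /ɪ/ → [+ATR]; 6 /k/ transparent; 7 /ʊ/ → [+ATR]; 8 /a/ → [+ATR]; 9 /ɪ/ → [+ATR]; 10 /o/ is itself a trigger — this domain ends here.
From /u/ at 1 leftward: word edge.
From /o/ at 10 rightward: 11 /r/ transparent; word edge.
From /o/ at 10 leftward: 9 /ɪ/ → [+ATR]; 8 /a/ → [+ATR]; 7 /ʊ/ → [+ATR]; 6 /k/ transparent; 5 /ɪ/ → [+ATR]; 4 /ʊ/ → [+ATR]; 3 /k/ transparent; 2 /ʊ/ → [+ATR]; 1 /u/ is itself a trigger — this domain ends here.

1 2 4 5 7 8 9 10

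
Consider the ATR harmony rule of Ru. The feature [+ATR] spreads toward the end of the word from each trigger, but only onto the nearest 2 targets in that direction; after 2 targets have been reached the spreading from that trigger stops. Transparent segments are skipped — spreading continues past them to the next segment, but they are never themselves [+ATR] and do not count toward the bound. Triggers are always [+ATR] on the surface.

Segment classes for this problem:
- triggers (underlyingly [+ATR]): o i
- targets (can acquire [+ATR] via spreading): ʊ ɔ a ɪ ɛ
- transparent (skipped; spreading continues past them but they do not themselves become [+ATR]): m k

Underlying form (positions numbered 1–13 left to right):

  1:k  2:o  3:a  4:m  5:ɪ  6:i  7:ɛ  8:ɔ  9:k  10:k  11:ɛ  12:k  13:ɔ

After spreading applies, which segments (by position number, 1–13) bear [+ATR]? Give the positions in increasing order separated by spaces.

2 3 5 6 7 8

From /o/ at 2 rightward: 3 /a/ → [+ATR]; 4 /m/ transparent; 5 /ɪ/ → [+ATR]; bound reached.
From /i/ at 6 rightward: 7 /ɛ/ → [+ATR]; 8 /ɔ/ → [+ATR]; bound reached.
Targets with no active source: positions 11 13 stay [-ATR].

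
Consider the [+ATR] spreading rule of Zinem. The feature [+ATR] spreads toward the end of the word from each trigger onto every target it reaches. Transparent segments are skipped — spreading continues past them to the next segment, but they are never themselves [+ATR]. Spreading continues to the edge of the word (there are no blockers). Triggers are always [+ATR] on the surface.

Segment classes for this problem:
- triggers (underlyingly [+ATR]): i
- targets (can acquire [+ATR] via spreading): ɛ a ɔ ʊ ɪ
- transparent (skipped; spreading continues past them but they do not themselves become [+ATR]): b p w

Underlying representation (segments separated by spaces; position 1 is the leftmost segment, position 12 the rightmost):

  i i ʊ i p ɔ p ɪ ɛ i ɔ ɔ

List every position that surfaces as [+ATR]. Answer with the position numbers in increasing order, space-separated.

1 2 3 4 6 8 9 10 11 12

From /i/ at 1 rightward: 2 /i/ is itself a trigger — this domain ends here.
From /i/ at 2 rightward: 3 /ʊ/ → [+ATR]; 4 /i/ is itself a trigger — this domain ends here.
From /i/ at 4 rightward: 5 /p/ transparent; 6 /ɔ/ → [+ATR]; 7 /p/ transparent; 8 /ɪ/ → [+ATR]; 9 /ɛ/ → [+ATR]; 10 /i/ is itself a trigger — this domain ends here.
From /i/ at 10 rightward: 11 /ɔ/ → [+ATR]; 12 /ɔ/ → [+ATR]; word edge.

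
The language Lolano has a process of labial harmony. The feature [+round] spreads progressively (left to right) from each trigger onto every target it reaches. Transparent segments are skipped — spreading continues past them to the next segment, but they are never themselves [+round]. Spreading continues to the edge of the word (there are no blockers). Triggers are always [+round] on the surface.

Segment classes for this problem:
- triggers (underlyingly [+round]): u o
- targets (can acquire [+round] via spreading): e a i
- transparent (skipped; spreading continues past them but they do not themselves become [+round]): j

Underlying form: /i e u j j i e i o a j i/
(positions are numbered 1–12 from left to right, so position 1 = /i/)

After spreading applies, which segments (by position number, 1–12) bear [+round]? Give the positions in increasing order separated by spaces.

From /u/ at 3 rightward: 4 /j/ transparent; 5 /j/ transparent; 6 /i/ → [+round]; 7 /e/ → [+round]; 8 /i/ → [+round]; 9 /o/ is itself a trigger — this domain ends here.
From /o/ at 9 rightward: 10 /a/ → [+round]; 11 /j/ transparent; 12 /i/ → [+round]; word edge.
Targets with no active source: positions 1 2 stay [-round].

3 6 7 8 9 10 12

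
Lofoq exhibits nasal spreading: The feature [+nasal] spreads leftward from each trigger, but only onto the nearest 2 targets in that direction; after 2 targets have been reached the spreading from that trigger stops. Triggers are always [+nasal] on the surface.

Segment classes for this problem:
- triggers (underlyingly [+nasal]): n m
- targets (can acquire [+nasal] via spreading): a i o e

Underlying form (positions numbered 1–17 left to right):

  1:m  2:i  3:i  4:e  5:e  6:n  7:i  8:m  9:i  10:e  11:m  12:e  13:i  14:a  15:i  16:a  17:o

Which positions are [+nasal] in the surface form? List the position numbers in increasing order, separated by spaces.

1 4 5 6 7 8 9 10 11

From /m/ at 1 leftward: word edge.
From /n/ at 6 leftward: 5 /e/ → [+nasal]; 4 /e/ → [+nasal]; bound reached.
From /m/ at 8 leftward: 7 /i/ → [+nasal]; 6 /n/ is itself a trigger — this domain ends here.
From /m/ at 11 leftward: 10 /e/ → [+nasal]; 9 /i/ → [+nasal]; bound reached.
Targets with no active source: positions 2 3 12 13 14 15 16 17 stay [-nasal].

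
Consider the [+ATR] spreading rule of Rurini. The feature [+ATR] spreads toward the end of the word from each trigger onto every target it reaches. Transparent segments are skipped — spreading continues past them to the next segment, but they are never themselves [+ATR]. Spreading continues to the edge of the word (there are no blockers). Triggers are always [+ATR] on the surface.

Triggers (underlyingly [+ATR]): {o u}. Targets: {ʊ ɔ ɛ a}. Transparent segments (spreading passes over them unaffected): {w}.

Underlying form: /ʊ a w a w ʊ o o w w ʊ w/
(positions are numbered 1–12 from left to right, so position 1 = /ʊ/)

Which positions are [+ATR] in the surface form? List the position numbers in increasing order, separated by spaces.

From /o/ at 7 rightward: 8 /o/ is itself a trigger — this domain ends here.
From /o/ at 8 rightward: 9 /w/ transparent; 10 /w/ transparent; 11 /ʊ/ → [+ATR]; 12 /w/ transparent; word edge.
Targets with no active source: positions 1 2 4 6 stay [-ATR].

7 8 11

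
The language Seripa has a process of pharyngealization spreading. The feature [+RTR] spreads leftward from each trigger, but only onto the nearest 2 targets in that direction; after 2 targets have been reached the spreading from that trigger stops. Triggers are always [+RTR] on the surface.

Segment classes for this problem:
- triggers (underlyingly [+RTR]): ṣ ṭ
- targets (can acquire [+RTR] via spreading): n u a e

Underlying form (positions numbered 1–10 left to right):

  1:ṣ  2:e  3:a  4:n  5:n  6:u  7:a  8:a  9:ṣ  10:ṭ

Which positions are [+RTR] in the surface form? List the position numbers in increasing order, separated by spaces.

1 7 8 9 10

From /ṣ/ at 1 leftward: word edge.
From /ṣ/ at 9 leftward: 8 /a/ → [+RTR]; 7 /a/ → [+RTR]; bound reached.
From /ṭ/ at 10 leftward: 9 /ṣ/ is itself a trigger — this domain ends here.
Targets with no active source: positions 2 3 4 5 6 stay [-emphatic].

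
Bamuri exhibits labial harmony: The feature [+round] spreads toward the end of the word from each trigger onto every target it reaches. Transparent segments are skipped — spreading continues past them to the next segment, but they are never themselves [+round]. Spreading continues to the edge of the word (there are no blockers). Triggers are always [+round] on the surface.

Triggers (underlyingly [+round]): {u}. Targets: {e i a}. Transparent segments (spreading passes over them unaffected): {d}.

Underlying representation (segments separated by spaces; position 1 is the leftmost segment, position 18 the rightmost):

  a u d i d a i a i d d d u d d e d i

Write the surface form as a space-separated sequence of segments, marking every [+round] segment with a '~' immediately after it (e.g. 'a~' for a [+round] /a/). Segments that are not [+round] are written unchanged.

a u~ d i~ d a~ i~ a~ i~ d d d u~ d d e~ d i~

From /u/ at 2 rightward: 3 /d/ transparent; 4 /i/ → [+round]; 5 /d/ transparent; 6 /a/ → [+round]; 7 /i/ → [+round]; 8 /a/ → [+round]; 9 /i/ → [+round]; 10 /d/ transparent; 11 /d/ transparent; 12 /d/ transparent; 13 /u/ is itself a trigger — this domain ends here.
From /u/ at 13 rightward: 14 /d/ transparent; 15 /d/ transparent; 16 /e/ → [+round]; 17 /d/ transparent; 18 /i/ → [+round]; word edge.
Target with no active source: position 1 stays [-round].
[+round] positions on the surface: 2 4 6 7 8 9 13 16 18.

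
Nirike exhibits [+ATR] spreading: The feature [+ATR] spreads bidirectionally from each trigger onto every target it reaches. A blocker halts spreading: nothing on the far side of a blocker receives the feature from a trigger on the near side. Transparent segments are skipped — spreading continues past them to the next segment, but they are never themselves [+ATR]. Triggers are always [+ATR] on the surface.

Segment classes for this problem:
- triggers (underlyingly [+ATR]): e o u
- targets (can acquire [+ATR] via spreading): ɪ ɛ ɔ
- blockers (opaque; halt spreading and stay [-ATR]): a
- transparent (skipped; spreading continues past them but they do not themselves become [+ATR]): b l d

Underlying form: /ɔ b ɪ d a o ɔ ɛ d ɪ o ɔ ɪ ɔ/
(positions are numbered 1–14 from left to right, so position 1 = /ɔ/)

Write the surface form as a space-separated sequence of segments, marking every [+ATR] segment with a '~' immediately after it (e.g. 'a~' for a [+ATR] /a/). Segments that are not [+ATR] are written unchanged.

ɔ b ɪ d a o~ ɔ~ ɛ~ d ɪ~ o~ ɔ~ ɪ~ ɔ~

From /o/ at 6 rightward: 7 /ɔ/ → [+ATR]; 8 /ɛ/ → [+ATR]; 9 /d/ transparent; 10 /ɪ/ → [+ATR]; 11 /o/ is itself a trigger — this domain ends here.
From /o/ at 6 leftward: 5 /a/ blocks.
From /o/ at 11 rightward: 12 /ɔ/ → [+ATR]; 13 /ɪ/ → [+ATR]; 14 /ɔ/ → [+ATR]; word edge.
From /o/ at 11 leftward: 10 /ɪ/ → [+ATR]; 9 /d/ transparent; 8 /ɛ/ → [+ATR]; 7 /ɔ/ → [+ATR]; 6 /o/ is itself a trigger — this domain ends here.
Targets with no active source: positions 1 3 stay [-ATR].
[+ATR] positions on the surface: 6 7 8 10 11 12 13 14.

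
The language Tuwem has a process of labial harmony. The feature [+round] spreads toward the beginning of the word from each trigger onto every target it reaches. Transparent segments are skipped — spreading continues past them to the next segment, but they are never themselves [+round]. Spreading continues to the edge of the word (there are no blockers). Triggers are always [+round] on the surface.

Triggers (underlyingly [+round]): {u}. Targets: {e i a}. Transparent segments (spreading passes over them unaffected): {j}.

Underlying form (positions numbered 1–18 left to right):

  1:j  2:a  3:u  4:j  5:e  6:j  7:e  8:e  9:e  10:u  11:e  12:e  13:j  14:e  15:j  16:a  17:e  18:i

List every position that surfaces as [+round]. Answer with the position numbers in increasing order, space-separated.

From /u/ at 3 leftward: 2 /a/ → [+round]; 1 /j/ transparent; word edge.
From /u/ at 10 leftward: 9 /e/ → [+round]; 8 /e/ → [+round]; 7 /e/ → [+round]; 6 /j/ transparent; 5 /e/ → [+round]; 4 /j/ transparent; 3 /u/ is itself a trigger — this domain ends here.
Targets with no active source: positions 11 12 14 16 17 18 stay [-round].

2 3 5 7 8 9 10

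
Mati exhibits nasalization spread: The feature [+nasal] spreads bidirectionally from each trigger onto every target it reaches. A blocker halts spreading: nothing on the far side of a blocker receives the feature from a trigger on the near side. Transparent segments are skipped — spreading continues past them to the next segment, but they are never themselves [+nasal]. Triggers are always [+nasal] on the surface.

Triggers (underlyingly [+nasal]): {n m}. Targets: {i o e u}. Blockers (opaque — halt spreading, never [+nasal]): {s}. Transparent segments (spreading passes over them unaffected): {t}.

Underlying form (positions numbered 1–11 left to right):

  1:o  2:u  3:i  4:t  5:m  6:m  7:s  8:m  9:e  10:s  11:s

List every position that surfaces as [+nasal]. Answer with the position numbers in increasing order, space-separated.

1 2 3 5 6 8 9

From /m/ at 5 rightward: 6 /m/ is itself a trigger — this domain ends here.
From /m/ at 5 leftward: 4 /t/ transparent; 3 /i/ → [+nasal]; 2 /u/ → [+nasal]; 1 /o/ → [+nasal]; word edge.
From /m/ at 6 rightward: 7 /s/ blocks.
From /m/ at 6 leftward: 5 /m/ is itself a trigger — this domain ends here.
From /m/ at 8 rightward: 9 /e/ → [+nasal]; 10 /s/ blocks.
From /m/ at 8 leftward: 7 /s/ blocks.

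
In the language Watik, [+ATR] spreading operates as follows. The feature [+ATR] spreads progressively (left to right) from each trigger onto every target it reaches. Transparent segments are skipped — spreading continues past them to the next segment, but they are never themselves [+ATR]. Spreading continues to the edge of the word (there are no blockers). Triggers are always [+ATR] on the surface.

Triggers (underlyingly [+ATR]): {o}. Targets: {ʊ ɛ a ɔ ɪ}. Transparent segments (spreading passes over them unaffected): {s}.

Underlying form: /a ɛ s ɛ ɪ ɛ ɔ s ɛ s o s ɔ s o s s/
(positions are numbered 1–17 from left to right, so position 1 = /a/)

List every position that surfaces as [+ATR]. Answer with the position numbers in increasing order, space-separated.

From /o/ at 11 rightward: 12 /s/ transparent; 13 /ɔ/ → [+ATR]; 14 /s/ transparent; 15 /o/ is itself a trigger — this domain ends here.
From /o/ at 15 rightward: 16 /s/ transparent; 17 /s/ transparent; word edge.
Targets with no active source: positions 1 2 4 5 6 7 9 stay [-ATR].

11 13 15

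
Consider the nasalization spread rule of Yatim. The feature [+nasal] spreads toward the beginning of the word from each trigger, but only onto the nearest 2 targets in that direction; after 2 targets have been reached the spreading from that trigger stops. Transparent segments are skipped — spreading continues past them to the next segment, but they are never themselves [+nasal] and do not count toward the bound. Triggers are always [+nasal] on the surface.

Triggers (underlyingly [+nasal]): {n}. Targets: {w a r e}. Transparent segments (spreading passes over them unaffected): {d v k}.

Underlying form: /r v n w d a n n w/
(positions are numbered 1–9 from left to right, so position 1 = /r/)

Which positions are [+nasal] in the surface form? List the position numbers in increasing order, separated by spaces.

From /n/ at 3 leftward: 2 /v/ transparent; 1 /r/ → [+nasal]; word edge.
From /n/ at 7 leftward: 6 /a/ → [+nasal]; 5 /d/ transparent; 4 /w/ → [+nasal]; bound reached.
From /n/ at 8 leftward: 7 /n/ is itself a trigger — this domain ends here.
Target with no active source: position 9 stays [-nasal].

1 3 4 6 7 8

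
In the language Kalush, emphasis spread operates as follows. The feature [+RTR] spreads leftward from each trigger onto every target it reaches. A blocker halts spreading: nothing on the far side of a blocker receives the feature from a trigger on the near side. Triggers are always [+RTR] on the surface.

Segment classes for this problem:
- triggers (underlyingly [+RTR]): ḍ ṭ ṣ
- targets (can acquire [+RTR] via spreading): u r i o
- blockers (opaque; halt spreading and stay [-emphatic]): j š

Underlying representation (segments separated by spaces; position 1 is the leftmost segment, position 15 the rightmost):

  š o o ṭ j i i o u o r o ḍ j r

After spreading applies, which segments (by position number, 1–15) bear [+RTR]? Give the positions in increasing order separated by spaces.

2 3 4 6 7 8 9 10 11 12 13

From /ṭ/ at 4 leftward: 3 /o/ → [+RTR]; 2 /o/ → [+RTR]; 1 /š/ blocks.
From /ḍ/ at 13 leftward: 12 /o/ → [+RTR]; 11 /r/ → [+RTR]; 10 /o/ → [+RTR]; 9 /u/ → [+RTR]; 8 /o/ → [+RTR]; 7 /i/ → [+RTR]; 6 /i/ → [+RTR]; 5 /j/ blocks.
Target with no active source: position 15 stays [-emphatic].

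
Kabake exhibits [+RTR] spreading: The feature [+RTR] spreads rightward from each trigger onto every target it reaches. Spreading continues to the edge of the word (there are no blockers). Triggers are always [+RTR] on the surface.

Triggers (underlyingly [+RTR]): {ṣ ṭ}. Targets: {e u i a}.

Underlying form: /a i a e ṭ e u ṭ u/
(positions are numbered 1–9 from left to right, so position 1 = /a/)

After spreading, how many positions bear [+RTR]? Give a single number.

From /ṭ/ at 5 rightward: 6 /e/ → [+RTR]; 7 /u/ → [+RTR]; 8 /ṭ/ is itself a trigger — this domain ends here.
From /ṭ/ at 8 rightward: 9 /u/ → [+RTR]; word edge.
Targets with no active source: positions 1 2 3 4 stay [-emphatic].
[+RTR] positions on the surface: 5 6 7 8 9.

5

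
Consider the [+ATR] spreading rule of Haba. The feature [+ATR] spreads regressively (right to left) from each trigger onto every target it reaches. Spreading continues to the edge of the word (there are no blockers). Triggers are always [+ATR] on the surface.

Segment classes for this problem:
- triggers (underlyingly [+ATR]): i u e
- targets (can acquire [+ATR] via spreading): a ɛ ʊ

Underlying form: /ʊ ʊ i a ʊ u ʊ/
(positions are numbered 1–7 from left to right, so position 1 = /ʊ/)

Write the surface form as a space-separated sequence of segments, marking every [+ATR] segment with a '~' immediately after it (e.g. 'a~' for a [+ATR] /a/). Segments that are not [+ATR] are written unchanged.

ʊ~ ʊ~ i~ a~ ʊ~ u~ ʊ

From /i/ at 3 leftward: 2 /ʊ/ → [+ATR]; 1 /ʊ/ → [+ATR]; word edge.
From /u/ at 6 leftward: 5 /ʊ/ → [+ATR]; 4 /a/ → [+ATR]; 3 /i/ is itself a trigger — this domain ends here.
Target with no active source: position 7 stays [-ATR].
[+ATR] positions on the surface: 1 2 3 4 5 6.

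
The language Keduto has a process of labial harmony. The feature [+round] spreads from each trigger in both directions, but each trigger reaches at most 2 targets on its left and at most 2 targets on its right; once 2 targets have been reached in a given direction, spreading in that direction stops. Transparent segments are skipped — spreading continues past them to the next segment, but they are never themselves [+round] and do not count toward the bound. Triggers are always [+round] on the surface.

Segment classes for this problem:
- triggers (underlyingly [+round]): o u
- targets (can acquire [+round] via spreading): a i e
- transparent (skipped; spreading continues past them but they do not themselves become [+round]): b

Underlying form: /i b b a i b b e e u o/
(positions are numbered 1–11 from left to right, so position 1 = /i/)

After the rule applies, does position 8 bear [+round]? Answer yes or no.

yes

From /u/ at 10 rightward: 11 /o/ is itself a trigger — this domain ends here.
From /u/ at 10 leftward: 9 /e/ → [+round]; 8 /e/ → [+round]; bound reached.
From /o/ at 11 rightward: word edge.
From /o/ at 11 leftward: 10 /u/ is itself a trigger — this domain ends here.
Targets with no active source: positions 1 4 5 stay [-round].
[+round] positions on the surface: 8 9 10 11.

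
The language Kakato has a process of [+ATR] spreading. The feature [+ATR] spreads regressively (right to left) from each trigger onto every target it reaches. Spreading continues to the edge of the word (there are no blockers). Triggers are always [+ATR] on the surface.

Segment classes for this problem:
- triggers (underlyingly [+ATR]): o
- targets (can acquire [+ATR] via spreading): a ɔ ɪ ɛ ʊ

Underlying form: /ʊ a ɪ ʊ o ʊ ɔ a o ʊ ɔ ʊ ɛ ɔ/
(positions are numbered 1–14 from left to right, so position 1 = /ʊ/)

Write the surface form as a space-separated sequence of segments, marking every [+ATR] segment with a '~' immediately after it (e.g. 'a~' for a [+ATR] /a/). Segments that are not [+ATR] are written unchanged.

From /o/ at 5 leftward: 4 /ʊ/ → [+ATR]; 3 /ɪ/ → [+ATR]; 2 /a/ → [+ATR]; 1 /ʊ/ → [+ATR]; word edge.
From /o/ at 9 leftward: 8 /a/ → [+ATR]; 7 /ɔ/ → [+ATR]; 6 /ʊ/ → [+ATR]; 5 /o/ is itself a trigger — this domain ends here.
Targets with no active source: positions 10 11 12 13 14 stay [-ATR].
[+ATR] positions on the surface: 1 2 3 4 5 6 7 8 9.

ʊ~ a~ ɪ~ ʊ~ o~ ʊ~ ɔ~ a~ o~ ʊ ɔ ʊ ɛ ɔ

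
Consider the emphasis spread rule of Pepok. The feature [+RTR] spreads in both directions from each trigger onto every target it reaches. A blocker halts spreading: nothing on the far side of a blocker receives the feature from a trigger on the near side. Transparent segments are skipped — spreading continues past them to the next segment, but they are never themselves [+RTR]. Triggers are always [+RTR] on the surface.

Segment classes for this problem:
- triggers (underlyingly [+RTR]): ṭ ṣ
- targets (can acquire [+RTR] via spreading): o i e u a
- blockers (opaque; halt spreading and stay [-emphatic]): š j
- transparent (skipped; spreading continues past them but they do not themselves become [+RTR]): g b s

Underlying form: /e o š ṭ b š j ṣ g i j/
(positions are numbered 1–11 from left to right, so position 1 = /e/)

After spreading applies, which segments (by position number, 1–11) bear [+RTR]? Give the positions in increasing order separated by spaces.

From /ṭ/ at 4 rightward: 5 /b/ transparent; 6 /š/ blocks.
From /ṭ/ at 4 leftward: 3 /š/ blocks.
From /ṣ/ at 8 rightward: 9 /g/ transparent; 10 /i/ → [+RTR]; 11 /j/ blocks.
From /ṣ/ at 8 leftward: 7 /j/ blocks.
Targets with no active source: positions 1 2 stay [-emphatic].

4 8 10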